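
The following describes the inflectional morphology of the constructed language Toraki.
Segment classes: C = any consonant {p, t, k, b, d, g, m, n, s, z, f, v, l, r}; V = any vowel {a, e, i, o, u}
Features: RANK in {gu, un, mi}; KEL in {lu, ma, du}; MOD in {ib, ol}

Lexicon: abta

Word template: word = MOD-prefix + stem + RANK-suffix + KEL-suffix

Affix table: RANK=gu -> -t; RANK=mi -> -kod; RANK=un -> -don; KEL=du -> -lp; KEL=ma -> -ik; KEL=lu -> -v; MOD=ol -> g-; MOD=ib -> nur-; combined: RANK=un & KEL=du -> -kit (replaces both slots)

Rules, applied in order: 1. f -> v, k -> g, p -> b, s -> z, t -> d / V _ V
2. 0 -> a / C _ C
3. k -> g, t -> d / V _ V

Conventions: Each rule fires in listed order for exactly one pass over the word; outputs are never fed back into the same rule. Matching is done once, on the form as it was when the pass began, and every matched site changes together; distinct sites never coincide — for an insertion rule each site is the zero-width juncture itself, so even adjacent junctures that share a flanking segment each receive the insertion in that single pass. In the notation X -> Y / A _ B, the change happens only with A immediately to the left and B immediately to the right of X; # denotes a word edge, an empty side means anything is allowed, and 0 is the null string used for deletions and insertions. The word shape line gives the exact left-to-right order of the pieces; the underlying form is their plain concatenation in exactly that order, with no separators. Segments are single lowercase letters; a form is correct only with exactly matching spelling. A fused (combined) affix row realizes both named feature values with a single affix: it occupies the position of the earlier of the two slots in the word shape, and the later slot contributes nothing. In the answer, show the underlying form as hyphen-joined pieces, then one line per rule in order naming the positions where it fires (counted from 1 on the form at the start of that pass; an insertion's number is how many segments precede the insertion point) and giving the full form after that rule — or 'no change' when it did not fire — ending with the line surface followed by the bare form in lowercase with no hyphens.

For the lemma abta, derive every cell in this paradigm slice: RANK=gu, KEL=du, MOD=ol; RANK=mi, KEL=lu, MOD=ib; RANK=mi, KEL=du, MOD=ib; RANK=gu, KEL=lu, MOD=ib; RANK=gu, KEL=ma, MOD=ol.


cell RANK=gu, KEL=du, MOD=ol:
underlying: g-abta-t-lp
1. f -> v, k -> g, p -> b, s -> z, t -> d / V _ V: no change
2. 0 -> a / C _ C: inserts after position(s) 3, 6, 7: gabatatalap
3. k -> g, t -> d / V _ V: fires at position(s) 5, 7: gabadadalap
surface: gabadadalap

cell RANK=mi, KEL=lu, MOD=ib:
underlying: nur-abta-kod-v
1. f -> v, k -> g, p -> b, s -> z, t -> d / V _ V: fires at position(s) 8: nurabtagodv
2. 0 -> a / C _ C: inserts after position(s) 5, 10: nurabatagodav
3. k -> g, t -> d / V _ V: fires at position(s) 7: nurabadagodav
surface: nurabadagodav

cell RANK=mi, KEL=du, MOD=ib:
underlying: nur-abta-kod-lp
1. f -> v, k -> g, p -> b, s -> z, t -> d / V _ V: fires at position(s) 8: nurabtagodlp
2. 0 -> a / C _ C: inserts after position(s) 5, 10, 11: nurabatagodalap
3. k -> g, t -> d / V _ V: fires at position(s) 7: nurabadagodalap
surface: nurabadagodalap

cell RANK=gu, KEL=lu, MOD=ib:
underlying: nur-abta-t-v
1. f -> v, k -> g, p -> b, s -> z, t -> d / V _ V: no change
2. 0 -> a / C _ C: inserts after position(s) 5, 8: nurabatatav
3. k -> g, t -> d / V _ V: fires at position(s) 7, 9: nurabadadav
surface: nurabadadav

cell RANK=gu, KEL=ma, MOD=ol:
underlying: g-abta-t-ik
1. f -> v, k -> g, p -> b, s -> z, t -> d / V _ V: fires at position(s) 6: gabtadik
2. 0 -> a / C _ C: inserts after position(s) 3: gabatadik
3. k -> g, t -> d / V _ V: fires at position(s) 5: gabadadik
surface: gabadadik


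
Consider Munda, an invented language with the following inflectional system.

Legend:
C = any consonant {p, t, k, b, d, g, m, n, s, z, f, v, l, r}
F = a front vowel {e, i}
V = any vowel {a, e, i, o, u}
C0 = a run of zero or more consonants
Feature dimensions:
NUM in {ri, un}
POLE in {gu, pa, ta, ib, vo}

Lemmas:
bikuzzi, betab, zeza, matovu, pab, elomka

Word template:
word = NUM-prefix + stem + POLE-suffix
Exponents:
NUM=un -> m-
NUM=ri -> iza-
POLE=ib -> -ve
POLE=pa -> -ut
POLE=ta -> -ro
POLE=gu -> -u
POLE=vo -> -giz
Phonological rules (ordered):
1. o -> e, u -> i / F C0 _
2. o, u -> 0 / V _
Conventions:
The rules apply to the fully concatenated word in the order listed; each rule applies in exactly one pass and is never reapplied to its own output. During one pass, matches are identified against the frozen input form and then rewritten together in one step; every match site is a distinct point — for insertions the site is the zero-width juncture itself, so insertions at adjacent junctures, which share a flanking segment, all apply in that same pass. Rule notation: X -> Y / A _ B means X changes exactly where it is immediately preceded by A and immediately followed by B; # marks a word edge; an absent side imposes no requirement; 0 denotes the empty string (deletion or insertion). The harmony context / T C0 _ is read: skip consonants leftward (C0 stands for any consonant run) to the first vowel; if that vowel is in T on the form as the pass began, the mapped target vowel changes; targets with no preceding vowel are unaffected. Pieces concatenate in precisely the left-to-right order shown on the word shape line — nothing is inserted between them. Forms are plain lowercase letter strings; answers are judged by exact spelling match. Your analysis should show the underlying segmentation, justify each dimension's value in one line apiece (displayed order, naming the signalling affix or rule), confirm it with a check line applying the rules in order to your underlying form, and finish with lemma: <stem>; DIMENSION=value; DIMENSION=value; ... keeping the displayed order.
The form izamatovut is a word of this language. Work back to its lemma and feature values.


underlying: iza-matovu-ut
NUM=ri - signalled by the affix iza-
POLE=pa - signalled by the affix -ut
check: izamatovuut -> izamatovuut -> izamatovut
lemma: matovu; NUM=ri; POLE=pa


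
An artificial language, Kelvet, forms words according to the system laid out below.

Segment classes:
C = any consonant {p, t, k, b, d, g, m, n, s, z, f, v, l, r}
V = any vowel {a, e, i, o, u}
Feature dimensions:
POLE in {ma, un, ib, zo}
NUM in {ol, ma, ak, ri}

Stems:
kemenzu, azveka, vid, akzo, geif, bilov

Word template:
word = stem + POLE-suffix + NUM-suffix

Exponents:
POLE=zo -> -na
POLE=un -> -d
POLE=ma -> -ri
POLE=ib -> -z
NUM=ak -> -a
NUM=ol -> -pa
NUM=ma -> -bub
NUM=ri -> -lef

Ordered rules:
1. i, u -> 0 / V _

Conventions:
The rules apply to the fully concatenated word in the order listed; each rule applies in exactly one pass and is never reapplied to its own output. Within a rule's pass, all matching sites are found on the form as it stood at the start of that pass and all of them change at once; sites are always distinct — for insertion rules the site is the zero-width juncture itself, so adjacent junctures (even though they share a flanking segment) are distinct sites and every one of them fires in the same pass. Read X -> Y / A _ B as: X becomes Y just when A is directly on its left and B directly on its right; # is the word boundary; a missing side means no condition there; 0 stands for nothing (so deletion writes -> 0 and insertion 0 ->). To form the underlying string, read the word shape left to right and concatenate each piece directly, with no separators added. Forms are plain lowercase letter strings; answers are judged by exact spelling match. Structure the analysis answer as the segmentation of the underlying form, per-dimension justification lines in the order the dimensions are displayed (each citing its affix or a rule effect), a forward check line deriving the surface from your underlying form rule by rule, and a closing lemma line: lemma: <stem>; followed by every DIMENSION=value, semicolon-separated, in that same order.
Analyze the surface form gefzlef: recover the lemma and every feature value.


underlying: geif-z-lef
POLE=ib - signalled by the affix -z
NUM=ri - signalled by the affix -lef
check: geifzlef -> gefzlef
lemma: geif; POLE=ib; NUM=ri


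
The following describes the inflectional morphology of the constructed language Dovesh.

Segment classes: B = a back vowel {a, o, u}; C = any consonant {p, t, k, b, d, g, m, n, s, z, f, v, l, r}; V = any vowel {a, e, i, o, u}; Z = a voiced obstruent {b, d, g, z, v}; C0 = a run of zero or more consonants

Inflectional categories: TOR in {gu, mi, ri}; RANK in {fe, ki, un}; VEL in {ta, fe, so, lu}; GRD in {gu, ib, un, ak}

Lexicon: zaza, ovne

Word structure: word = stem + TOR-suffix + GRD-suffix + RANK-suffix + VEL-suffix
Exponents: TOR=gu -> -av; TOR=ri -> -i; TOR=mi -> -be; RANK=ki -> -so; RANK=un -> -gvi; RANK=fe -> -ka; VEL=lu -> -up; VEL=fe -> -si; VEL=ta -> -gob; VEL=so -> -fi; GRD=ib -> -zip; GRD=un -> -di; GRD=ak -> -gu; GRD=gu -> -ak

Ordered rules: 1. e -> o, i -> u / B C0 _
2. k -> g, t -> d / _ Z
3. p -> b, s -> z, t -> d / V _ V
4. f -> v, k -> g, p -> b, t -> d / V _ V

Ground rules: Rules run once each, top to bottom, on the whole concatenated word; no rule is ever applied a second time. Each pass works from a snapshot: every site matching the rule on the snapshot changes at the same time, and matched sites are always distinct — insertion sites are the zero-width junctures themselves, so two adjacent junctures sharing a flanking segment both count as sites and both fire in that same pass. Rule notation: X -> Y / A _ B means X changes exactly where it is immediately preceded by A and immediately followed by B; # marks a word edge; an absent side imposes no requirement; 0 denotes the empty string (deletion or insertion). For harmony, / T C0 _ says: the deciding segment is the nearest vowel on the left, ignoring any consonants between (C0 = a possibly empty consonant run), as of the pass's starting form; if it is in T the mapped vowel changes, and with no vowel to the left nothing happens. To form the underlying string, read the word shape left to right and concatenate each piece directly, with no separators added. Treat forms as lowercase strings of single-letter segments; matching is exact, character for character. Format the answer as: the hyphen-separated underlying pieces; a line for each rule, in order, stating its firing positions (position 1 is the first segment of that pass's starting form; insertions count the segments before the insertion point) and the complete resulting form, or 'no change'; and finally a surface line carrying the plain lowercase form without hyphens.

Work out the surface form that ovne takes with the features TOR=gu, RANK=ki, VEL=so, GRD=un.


underlying: ovne-av-di-so-fi
1. e -> o, i -> u / B C0 _: fires at position(s) 4, 8, 12: ovnoavdusofu
2. k -> g, t -> d / _ Z: no change
3. p -> b, s -> z, t -> d / V _ V: fires at position(s) 9: ovnoavduzofu
4. f -> v, k -> g, p -> b, t -> d / V _ V: fires at position(s) 11: ovnoavduzovu
surface: ovnoavduzovu


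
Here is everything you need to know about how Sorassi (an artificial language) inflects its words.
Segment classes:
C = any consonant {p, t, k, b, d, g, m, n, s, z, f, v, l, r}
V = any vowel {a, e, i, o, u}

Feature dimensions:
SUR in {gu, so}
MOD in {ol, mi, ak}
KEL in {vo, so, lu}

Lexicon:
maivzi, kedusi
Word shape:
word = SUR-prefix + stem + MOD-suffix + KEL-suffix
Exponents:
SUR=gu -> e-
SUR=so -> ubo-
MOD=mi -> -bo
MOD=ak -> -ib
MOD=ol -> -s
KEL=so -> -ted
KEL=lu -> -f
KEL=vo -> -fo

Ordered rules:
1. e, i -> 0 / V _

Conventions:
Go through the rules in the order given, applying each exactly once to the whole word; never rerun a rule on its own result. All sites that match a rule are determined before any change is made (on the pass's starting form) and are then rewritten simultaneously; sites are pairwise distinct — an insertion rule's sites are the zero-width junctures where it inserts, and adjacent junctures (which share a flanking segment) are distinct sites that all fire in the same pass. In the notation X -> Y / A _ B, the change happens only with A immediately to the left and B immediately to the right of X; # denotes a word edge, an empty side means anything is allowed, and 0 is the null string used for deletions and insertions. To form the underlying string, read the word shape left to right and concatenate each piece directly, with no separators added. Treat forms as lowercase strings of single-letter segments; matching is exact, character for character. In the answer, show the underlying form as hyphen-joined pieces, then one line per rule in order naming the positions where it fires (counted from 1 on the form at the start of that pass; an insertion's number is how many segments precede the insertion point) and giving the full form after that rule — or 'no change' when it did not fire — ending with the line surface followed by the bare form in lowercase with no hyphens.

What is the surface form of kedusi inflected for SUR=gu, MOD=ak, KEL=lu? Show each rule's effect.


underlying: e-kedusi-ib-f
1. e, i -> 0 / V _: fires at position(s) 8: ekedusibf
surface: ekedusibf


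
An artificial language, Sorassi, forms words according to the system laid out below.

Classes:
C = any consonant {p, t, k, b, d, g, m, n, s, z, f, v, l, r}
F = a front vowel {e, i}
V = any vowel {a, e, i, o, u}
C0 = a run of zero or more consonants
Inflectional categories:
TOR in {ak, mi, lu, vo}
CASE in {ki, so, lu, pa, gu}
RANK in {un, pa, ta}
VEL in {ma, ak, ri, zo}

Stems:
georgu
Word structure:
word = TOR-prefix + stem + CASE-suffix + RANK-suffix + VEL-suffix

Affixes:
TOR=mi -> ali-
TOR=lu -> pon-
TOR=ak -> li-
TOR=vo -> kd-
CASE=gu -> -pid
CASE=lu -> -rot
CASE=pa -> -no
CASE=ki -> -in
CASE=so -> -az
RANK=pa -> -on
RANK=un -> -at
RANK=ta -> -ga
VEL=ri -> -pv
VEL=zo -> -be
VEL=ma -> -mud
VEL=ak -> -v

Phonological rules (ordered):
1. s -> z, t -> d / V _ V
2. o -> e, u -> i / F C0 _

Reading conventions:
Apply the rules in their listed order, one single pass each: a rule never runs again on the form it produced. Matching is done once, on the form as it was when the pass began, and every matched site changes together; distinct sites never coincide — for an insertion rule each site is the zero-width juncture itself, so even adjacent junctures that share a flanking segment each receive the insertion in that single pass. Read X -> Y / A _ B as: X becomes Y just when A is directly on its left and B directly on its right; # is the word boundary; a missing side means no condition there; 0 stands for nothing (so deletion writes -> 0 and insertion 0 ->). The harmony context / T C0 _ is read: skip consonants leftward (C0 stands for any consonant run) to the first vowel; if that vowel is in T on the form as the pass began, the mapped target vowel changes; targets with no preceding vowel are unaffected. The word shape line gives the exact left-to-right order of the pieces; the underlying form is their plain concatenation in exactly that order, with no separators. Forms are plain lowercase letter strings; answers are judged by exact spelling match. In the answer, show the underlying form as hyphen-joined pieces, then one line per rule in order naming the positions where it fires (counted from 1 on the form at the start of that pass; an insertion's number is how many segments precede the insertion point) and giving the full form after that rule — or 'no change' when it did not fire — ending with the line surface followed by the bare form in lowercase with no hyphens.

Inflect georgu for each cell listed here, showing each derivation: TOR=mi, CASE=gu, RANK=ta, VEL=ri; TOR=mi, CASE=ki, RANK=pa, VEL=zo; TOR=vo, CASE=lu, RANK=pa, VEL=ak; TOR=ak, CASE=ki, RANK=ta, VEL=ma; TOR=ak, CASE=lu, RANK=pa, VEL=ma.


cell TOR=mi, CASE=gu, RANK=ta, VEL=ri:
underlying: ali-georgu-pid-ga-pv
1. s -> z, t -> d / V _ V: no change
2. o -> e, u -> i / F C0 _: fires at position(s) 6: aligeergupidgapv
surface: aligeergupidgapv

cell TOR=mi, CASE=ki, RANK=pa, VEL=zo:
underlying: ali-georgu-in-on-be
1. s -> z, t -> d / V _ V: no change
2. o -> e, u -> i / F C0 _: fires at position(s) 6, 12: aligeerguinenbe
surface: aligeerguinenbe

cell TOR=vo, CASE=lu, RANK=pa, VEL=ak:
underlying: kd-georgu-rot-on-v
1. s -> z, t -> d / V _ V: fires at position(s) 11: kdgeorgurodonv
2. o -> e, u -> i / F C0 _: fires at position(s) 5: kdgeergurodonv
surface: kdgeergurodonv

cell TOR=ak, CASE=ki, RANK=ta, VEL=ma:
underlying: li-georgu-in-ga-mud
1. s -> z, t -> d / V _ V: no change
2. o -> e, u -> i / F C0 _: fires at position(s) 5: ligeerguingamud
surface: ligeerguingamud

cell TOR=ak, CASE=lu, RANK=pa, VEL=ma:
underlying: li-georgu-rot-on-mud
1. s -> z, t -> d / V _ V: fires at position(s) 11: ligeorgurodonmud
2. o -> e, u -> i / F C0 _: fires at position(s) 5: ligeergurodonmud
surface: ligeergurodonmud


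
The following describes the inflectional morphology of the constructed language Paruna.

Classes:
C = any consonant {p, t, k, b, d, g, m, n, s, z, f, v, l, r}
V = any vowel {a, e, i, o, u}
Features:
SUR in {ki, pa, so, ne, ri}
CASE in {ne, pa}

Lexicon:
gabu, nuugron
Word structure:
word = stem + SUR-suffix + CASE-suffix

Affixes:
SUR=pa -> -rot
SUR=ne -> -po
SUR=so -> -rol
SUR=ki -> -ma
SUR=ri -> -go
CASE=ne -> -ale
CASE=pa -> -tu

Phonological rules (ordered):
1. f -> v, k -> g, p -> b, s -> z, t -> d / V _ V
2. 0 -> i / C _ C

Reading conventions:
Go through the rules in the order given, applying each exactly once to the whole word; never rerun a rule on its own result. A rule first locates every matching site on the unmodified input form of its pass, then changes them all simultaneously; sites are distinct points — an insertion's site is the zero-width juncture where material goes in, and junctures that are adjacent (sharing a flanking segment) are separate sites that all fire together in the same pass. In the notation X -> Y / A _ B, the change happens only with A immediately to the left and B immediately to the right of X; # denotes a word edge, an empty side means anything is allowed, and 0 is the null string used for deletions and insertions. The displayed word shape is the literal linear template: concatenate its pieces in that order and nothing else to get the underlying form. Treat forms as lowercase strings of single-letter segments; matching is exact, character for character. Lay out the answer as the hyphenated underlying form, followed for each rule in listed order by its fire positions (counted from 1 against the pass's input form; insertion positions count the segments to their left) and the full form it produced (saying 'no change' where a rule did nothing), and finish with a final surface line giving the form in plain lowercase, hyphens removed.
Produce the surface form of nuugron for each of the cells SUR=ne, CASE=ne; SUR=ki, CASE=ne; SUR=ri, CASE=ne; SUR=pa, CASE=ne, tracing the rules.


cell SUR=ne, CASE=ne:
underlying: nuugron-po-ale
1. f -> v, k -> g, p -> b, s -> z, t -> d / V _ V: no change
2. 0 -> i / C _ C: inserts after position(s) 4, 7: nuugironipoale
surface: nuugironipoale

cell SUR=ki, CASE=ne:
underlying: nuugron-ma-ale
1. f -> v, k -> g, p -> b, s -> z, t -> d / V _ V: no change
2. 0 -> i / C _ C: inserts after position(s) 4, 7: nuugironimaale
surface: nuugironimaale

cell SUR=ri, CASE=ne:
underlying: nuugron-go-ale
1. f -> v, k -> g, p -> b, s -> z, t -> d / V _ V: no change
2. 0 -> i / C _ C: inserts after position(s) 4, 7: nuugironigoale
surface: nuugironigoale

cell SUR=pa, CASE=ne:
underlying: nuugron-rot-ale
1. f -> v, k -> g, p -> b, s -> z, t -> d / V _ V: fires at position(s) 10: nuugronrodale
2. 0 -> i / C _ C: inserts after position(s) 4, 7: nuugironirodale
surface: nuugironirodale


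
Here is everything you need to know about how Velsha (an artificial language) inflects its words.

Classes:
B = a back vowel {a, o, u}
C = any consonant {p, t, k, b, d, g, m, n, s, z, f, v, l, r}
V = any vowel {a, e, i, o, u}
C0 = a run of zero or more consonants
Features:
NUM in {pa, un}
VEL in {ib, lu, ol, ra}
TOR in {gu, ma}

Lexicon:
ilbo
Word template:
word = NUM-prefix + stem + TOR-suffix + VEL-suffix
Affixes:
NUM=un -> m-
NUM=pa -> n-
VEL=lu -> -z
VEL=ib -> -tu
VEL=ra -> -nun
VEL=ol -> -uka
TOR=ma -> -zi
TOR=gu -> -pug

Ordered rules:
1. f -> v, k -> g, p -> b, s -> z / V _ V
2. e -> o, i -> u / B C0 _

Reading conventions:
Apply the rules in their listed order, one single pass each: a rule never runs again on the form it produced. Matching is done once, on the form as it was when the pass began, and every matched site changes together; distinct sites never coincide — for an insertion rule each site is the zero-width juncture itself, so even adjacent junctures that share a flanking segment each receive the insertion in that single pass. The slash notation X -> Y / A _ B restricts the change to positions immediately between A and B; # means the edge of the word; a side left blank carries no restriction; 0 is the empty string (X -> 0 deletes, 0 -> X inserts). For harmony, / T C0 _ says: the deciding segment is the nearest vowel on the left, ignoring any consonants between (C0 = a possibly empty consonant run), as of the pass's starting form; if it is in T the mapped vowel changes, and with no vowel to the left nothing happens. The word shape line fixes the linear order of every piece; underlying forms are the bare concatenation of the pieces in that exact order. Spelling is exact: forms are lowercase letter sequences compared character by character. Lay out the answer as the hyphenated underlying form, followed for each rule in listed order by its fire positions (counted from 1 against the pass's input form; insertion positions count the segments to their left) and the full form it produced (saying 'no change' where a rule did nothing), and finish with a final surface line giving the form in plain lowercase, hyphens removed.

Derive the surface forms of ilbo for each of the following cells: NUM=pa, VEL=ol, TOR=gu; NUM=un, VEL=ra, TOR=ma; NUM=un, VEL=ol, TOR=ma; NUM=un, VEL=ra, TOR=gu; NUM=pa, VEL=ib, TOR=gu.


cell NUM=pa, VEL=ol, TOR=gu:
underlying: n-ilbo-pug-uka
1. f -> v, k -> g, p -> b, s -> z / V _ V: fires at position(s) 6, 10: nilbobuguga
2. e -> o, i -> u / B C0 _: no change
surface: nilbobuguga

cell NUM=un, VEL=ra, TOR=ma:
underlying: m-ilbo-zi-nun
1. f -> v, k -> g, p -> b, s -> z / V _ V: no change
2. e -> o, i -> u / B C0 _: fires at position(s) 7: milbozunun
surface: milbozunun

cell NUM=un, VEL=ol, TOR=ma:
underlying: m-ilbo-zi-uka
1. f -> v, k -> g, p -> b, s -> z / V _ V: fires at position(s) 9: milboziuga
2. e -> o, i -> u / B C0 _: fires at position(s) 7: milbozuuga
surface: milbozuuga

cell NUM=un, VEL=ra, TOR=gu:
underlying: m-ilbo-pug-nun
1. f -> v, k -> g, p -> b, s -> z / V _ V: fires at position(s) 6: milbobugnun
2. e -> o, i -> u / B C0 _: no change
surface: milbobugnun

cell NUM=pa, VEL=ib, TOR=gu:
underlying: n-ilbo-pug-tu
1. f -> v, k -> g, p -> b, s -> z / V _ V: fires at position(s) 6: nilbobugtu
2. e -> o, i -> u / B C0 _: no change
surface: nilbobugtu


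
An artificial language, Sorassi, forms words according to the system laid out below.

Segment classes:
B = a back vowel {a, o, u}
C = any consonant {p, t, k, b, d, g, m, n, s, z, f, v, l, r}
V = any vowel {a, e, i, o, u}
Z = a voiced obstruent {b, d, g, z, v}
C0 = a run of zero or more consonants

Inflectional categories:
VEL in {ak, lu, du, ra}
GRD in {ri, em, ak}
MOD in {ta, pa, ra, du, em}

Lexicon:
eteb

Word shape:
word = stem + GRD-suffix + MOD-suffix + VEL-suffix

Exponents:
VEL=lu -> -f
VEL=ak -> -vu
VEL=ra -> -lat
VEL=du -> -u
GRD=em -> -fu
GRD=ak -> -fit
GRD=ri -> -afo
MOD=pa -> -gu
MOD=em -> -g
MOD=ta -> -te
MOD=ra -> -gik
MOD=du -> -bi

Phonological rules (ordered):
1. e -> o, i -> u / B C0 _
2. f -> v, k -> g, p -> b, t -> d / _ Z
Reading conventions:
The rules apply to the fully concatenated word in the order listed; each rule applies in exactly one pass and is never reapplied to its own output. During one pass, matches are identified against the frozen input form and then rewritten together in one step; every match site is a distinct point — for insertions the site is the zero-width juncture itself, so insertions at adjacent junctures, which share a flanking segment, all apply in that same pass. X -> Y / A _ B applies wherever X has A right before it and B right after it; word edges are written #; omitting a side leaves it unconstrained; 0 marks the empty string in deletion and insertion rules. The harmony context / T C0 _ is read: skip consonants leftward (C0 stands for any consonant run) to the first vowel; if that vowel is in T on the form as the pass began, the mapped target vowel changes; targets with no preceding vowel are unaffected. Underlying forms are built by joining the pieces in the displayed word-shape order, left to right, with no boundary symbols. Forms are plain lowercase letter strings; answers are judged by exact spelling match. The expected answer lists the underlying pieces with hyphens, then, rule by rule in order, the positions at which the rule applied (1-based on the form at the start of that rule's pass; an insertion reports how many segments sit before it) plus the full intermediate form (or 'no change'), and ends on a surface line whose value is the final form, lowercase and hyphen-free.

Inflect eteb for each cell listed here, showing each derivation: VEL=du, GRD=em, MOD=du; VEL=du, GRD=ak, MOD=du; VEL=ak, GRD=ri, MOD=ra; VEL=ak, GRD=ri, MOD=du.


cell VEL=du, GRD=em, MOD=du:
underlying: eteb-fu-bi-u
1. e -> o, i -> u / B C0 _: fires at position(s) 8: etebfubuu
2. f -> v, k -> g, p -> b, t -> d / _ Z: no change
surface: etebfubuu

cell VEL=du, GRD=ak, MOD=du:
underlying: eteb-fit-bi-u
1. e -> o, i -> u / B C0 _: no change
2. f -> v, k -> g, p -> b, t -> d / _ Z: fires at position(s) 7: etebfidbiu
surface: etebfidbiu

cell VEL=ak, GRD=ri, MOD=ra:
underlying: eteb-afo-gik-vu
1. e -> o, i -> u / B C0 _: fires at position(s) 9: etebafogukvu
2. f -> v, k -> g, p -> b, t -> d / _ Z: fires at position(s) 10: etebafogugvu
surface: etebafogugvu

cell VEL=ak, GRD=ri, MOD=du:
underlying: eteb-afo-bi-vu
1. e -> o, i -> u / B C0 _: fires at position(s) 9: etebafobuvu
2. f -> v, k -> g, p -> b, t -> d / _ Z: no change
surface: etebafobuvu


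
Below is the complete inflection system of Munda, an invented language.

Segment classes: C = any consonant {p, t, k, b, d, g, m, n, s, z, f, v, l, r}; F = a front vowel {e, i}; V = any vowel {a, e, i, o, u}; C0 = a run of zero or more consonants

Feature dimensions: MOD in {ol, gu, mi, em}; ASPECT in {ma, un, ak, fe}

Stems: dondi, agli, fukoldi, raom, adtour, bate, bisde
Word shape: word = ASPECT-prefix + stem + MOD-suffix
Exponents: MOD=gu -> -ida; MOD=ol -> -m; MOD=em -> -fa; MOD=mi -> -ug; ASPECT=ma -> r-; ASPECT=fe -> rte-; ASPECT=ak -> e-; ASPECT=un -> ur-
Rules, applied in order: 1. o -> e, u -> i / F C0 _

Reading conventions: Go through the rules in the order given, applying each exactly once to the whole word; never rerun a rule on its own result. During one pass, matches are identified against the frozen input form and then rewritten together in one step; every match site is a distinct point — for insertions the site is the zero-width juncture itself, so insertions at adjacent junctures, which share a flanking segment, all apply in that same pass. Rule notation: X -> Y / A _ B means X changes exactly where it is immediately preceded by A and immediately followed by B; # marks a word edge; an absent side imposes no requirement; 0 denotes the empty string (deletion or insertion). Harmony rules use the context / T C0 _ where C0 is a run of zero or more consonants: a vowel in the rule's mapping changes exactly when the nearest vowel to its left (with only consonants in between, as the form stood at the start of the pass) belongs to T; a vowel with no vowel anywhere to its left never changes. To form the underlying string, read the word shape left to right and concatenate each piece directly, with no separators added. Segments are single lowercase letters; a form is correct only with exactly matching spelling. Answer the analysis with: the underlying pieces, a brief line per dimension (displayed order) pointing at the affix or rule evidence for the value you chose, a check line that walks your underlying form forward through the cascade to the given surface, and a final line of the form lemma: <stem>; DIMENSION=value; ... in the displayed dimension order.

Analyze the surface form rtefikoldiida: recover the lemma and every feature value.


underlying: rte-fukoldi-ida
MOD=gu - signalled by the affix -ida
ASPECT=fe - signalled by the affix rte-
check: rtefukoldiida -> rtefikoldiida
lemma: fukoldi; MOD=gu; ASPECT=fe


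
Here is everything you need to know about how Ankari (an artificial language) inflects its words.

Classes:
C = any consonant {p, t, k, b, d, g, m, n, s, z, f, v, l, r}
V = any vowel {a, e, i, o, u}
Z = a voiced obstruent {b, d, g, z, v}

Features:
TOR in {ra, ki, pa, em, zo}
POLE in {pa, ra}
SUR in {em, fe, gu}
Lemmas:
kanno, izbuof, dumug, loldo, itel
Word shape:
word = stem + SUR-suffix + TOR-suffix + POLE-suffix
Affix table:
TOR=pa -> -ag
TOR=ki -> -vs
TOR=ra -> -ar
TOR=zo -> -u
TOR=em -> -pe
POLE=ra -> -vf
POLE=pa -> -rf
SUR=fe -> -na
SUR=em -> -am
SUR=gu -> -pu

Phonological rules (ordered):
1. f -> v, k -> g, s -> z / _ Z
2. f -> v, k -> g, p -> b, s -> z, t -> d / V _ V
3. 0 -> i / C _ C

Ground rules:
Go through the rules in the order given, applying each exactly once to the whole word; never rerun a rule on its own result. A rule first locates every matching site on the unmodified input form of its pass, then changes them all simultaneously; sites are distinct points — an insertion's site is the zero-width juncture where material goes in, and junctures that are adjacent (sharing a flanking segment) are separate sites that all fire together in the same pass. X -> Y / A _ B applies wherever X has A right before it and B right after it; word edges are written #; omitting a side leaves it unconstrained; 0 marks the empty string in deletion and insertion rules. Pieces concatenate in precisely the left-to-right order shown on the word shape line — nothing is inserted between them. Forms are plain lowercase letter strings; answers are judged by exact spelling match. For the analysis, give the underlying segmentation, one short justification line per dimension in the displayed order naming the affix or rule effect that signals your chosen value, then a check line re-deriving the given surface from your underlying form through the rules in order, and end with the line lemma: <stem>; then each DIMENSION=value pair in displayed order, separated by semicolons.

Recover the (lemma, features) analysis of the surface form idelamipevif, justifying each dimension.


underlying: itel-am-pe-vf
TOR=em - signalled by the affix -pe
POLE=ra - signalled by the affix -vf
SUR=em - signalled by the affix -am
check: itelampevf -> itelampevf -> idelampevf -> idelamipevif
lemma: itel; TOR=em; POLE=ra; SUR=em


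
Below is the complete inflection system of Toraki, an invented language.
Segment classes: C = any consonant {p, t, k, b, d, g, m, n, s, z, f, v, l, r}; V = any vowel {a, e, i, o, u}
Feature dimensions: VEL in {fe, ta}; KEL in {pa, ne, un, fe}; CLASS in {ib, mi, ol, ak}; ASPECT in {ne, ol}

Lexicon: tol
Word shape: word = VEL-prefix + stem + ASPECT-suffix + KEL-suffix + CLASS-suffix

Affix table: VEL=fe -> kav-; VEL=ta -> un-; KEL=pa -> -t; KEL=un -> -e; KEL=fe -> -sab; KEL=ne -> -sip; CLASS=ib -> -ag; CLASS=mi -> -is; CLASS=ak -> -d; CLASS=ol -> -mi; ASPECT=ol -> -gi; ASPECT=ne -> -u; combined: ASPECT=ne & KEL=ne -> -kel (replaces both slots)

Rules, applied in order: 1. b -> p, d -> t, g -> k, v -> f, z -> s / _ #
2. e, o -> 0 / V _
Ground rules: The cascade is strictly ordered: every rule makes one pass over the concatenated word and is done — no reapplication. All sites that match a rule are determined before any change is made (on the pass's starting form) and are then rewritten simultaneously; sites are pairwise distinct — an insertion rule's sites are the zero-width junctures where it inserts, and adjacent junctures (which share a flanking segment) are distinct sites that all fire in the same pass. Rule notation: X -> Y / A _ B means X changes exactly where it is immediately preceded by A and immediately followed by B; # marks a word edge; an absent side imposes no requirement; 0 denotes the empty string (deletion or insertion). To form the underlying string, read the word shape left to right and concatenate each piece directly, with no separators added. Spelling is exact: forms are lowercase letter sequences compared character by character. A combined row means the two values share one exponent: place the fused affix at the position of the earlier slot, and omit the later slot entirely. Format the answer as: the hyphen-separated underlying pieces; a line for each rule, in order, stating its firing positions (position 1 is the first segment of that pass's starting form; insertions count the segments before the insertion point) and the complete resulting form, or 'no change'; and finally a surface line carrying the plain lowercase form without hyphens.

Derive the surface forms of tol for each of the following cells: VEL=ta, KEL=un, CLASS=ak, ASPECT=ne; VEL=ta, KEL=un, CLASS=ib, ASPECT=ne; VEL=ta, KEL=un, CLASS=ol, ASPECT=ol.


cell VEL=ta, KEL=un, CLASS=ak, ASPECT=ne:
underlying: un-tol-u-e-d
1. b -> p, d -> t, g -> k, v -> f, z -> s / _ #: fires at position(s) 8: untoluet
2. e, o -> 0 / V _: fires at position(s) 7: untolut
surface: untolut

cell VEL=ta, KEL=un, CLASS=ib, ASPECT=ne:
underlying: un-tol-u-e-ag
1. b -> p, d -> t, g -> k, v -> f, z -> s / _ #: fires at position(s) 9: untolueak
2. e, o -> 0 / V _: fires at position(s) 7: untoluak
surface: untoluak

cell VEL=ta, KEL=un, CLASS=ol, ASPECT=ol:
underlying: un-tol-gi-e-mi
1. b -> p, d -> t, g -> k, v -> f, z -> s / _ #: no change
2. e, o -> 0 / V _: fires at position(s) 8: untolgimi
surface: untolgimi


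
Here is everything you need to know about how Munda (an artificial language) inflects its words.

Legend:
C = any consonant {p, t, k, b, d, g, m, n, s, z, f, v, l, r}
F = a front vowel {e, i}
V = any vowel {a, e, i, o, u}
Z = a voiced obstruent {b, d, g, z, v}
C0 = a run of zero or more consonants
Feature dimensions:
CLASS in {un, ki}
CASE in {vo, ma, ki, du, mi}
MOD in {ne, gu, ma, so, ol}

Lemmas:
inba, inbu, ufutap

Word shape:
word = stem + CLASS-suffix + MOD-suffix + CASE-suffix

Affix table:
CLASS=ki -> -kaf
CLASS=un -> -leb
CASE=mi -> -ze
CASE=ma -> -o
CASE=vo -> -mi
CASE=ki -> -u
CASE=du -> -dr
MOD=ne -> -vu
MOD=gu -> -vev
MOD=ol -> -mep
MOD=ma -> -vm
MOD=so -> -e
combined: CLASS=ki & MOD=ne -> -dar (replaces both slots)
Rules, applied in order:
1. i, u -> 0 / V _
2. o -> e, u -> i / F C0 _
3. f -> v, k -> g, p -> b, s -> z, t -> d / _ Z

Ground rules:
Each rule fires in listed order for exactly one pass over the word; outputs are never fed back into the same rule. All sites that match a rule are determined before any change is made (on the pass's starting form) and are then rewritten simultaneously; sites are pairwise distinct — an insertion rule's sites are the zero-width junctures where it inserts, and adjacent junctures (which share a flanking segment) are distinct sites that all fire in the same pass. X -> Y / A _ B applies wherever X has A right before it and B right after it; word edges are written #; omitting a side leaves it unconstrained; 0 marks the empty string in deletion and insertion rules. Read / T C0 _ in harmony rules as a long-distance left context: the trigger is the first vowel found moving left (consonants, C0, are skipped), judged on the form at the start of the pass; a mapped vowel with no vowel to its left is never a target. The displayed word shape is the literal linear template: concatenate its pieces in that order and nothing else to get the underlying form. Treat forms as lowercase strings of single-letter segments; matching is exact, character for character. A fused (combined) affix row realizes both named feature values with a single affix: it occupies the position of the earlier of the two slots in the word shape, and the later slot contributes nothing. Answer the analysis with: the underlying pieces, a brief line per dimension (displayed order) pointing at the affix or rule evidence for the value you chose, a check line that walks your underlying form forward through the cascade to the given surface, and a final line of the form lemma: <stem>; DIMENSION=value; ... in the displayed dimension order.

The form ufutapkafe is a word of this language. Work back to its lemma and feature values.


underlying: ufutap-kaf-e-u
CLASS=ki - signalled by the affix -kaf
CASE=ki - signalled by the affix -u
MOD=so - signalled by the affix -e
check: ufutapkafeu -> ufutapkafe -> ufutapkafe -> ufutapkafe
lemma: ufutap; CLASS=ki; CASE=ki; MOD=so


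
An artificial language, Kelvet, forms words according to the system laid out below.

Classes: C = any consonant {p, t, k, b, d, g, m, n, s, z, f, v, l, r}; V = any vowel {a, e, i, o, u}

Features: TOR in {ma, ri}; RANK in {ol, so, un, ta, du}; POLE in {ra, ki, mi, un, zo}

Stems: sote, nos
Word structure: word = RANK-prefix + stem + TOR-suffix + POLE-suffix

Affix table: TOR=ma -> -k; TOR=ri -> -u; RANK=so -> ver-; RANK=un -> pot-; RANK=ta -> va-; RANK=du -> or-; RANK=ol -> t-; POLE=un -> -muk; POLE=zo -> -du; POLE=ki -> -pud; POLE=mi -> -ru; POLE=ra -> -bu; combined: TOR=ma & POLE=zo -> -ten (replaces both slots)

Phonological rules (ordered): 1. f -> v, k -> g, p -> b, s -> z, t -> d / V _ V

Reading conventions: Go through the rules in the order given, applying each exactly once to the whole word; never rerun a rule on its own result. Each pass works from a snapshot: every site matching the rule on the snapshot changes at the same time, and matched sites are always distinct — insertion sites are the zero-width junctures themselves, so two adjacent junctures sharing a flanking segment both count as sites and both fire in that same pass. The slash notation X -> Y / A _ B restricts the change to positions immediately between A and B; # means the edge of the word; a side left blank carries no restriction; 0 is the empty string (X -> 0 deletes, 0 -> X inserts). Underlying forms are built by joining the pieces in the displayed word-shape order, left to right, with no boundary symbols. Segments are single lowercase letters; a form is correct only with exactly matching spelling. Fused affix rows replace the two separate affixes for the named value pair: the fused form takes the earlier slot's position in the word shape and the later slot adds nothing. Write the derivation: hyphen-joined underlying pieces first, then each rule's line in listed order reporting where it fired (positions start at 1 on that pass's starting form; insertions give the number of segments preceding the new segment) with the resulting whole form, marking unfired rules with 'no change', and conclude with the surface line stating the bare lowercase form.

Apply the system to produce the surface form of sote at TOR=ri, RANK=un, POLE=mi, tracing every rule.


underlying: pot-sote-u-ru
1. f -> v, k -> g, p -> b, s -> z, t -> d / V _ V: fires at position(s) 6: potsodeuru
surface: potsodeuru


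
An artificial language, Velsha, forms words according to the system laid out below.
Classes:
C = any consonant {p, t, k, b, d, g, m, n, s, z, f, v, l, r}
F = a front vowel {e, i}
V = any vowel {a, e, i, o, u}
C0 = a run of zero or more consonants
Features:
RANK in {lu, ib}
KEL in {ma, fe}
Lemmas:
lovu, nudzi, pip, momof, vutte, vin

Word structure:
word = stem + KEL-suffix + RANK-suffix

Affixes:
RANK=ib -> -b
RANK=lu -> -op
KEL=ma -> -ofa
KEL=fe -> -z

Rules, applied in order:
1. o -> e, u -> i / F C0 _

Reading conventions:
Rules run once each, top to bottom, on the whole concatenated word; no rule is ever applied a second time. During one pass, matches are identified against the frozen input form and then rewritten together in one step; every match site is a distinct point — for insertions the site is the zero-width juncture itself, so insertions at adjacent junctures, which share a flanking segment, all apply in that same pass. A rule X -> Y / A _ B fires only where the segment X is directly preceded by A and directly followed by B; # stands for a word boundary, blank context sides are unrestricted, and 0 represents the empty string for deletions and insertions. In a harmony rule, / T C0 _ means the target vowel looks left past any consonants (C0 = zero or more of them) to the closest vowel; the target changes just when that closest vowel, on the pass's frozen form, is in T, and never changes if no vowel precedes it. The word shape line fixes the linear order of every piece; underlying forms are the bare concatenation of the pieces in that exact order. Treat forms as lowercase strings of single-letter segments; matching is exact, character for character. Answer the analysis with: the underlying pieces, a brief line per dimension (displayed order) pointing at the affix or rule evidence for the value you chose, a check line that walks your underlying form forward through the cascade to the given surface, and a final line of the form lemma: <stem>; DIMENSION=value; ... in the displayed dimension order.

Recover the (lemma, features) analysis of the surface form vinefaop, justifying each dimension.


underlying: vin-ofa-op
RANK=lu - signalled by the affix -op
KEL=ma - signalled by the affix -ofa
check: vinofaop -> vinefaop
lemma: vin; RANK=lu; KEL=ma
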